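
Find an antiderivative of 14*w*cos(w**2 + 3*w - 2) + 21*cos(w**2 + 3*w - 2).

7*sin(w**2 + 3*w - 2) + C

Let u = w**2 + 3*w - 2, so du = (2*w + 3) dw.
Rewriting, the integral becomes 7·∫ cos(u) du = 7·sin(u).
Substituting back, u = w**2 + 3*w - 2.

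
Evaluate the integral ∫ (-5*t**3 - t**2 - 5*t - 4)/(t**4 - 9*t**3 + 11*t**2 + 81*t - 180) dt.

Factor the denominator: (t - 5)*(t - 4)*(t - 3)*(t + 3).
Partial-fraction decomposition: -137/(336*(t + 3)) - 163/(12*(t - 3)) + 360/(7*(t - 4)) - 679/(16*(t - 5)).
Integrate each term: A/(t−a) contributes A·log|t−a|.

-679*log(t - 5)/16 + 360*log(t - 4)/7 - 163*log(t - 3)/12 - 137*log(t + 3)/336 + C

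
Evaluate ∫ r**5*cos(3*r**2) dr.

Let u = r², du = 2r dr; rewrite as (1/2)∫ u^2·cos(3u) du.
Now integrate by parts 2 times.

r**4*sin(3*r**2)/6 + r**2*cos(3*r**2)/9 - sin(3*r**2)/27 + C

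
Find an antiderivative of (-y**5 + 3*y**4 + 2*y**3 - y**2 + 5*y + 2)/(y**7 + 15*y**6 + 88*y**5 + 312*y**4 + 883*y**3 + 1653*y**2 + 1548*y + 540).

Factor the denominator: (y + 1)**2*(y + 2)*(y + 5)*(y + 6)*(y**2 + 9).
Partial-fraction decomposition: (1406*y + 2949)/(19125*(y**2 + 9)) + 2792/(1125*(y + 6)) - 2351/(816*(y + 5)) + 1/(3*(y + 2)) - 3/(400*(y + 1)) - 1/(100*(y + 1)**2).
Integrate each term; A/(y−a) gives A·log|y−a|; the (By+D)/(y²+p²) term gives a log and an atan.

-3*log(y + 1)/400 + log(y + 2)/3 - 2351*log(y + 5)/816 + 2792*log(y + 6)/1125 + 703*log(y**2 + 9)/19125 + 983*atan(y/3)/19125 + 1/(100*y + 100) + C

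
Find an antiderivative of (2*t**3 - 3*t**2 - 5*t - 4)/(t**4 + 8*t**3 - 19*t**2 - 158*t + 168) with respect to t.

Factor the denominator: (t - 4)*(t - 1)*(t + 6)*(t + 7).
Partial-fraction decomposition: 401/(44*(t + 7)) - 257/(35*(t + 6)) + 5/(84*(t - 1)) + 28/(165*(t - 4)).
Integrate each term: A/(t−a) contributes A·log|t−a|.

28*log(t - 4)/165 + 5*log(t - 1)/84 - 257*log(t + 6)/35 + 401*log(t + 7)/44 + C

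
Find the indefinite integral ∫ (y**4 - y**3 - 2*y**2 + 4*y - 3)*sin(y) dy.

Use integration by parts with u = y**4 - y**3 - 2*y**2 + 4*y - 3, dv = sin(y) dy, so v = -cos(y).
Apply parts 4 times (tabular method): alternate signs, differentiate u down to 0, integrate dv up.

-y**4*cos(y) + 4*y**3*sin(y) + y**3*cos(y) - 3*y**2*sin(y) + 14*y**2*cos(y) - 28*y*sin(y) - 10*y*cos(y) + 10*sin(y) - 25*cos(y) + C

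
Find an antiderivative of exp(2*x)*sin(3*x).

Let I denote the integral. Integrate by parts with u = sin(3*x), dv = exp(2*x) dx, so v = exp(2*x)/2: I = exp(2*x)*sin(3*x)/2 − (3/2)·∫ exp(2*x)*cos(3*x) dx.
Apply parts again with u = cos(3*x), dv = exp(2*x) dx: ∫ exp(2*x)*cos(3*x) dx = exp(2*x)*cos(3*x)/2 + (3/2)·I. Substituting back brings back I: I = exp(2*x)*sin(3*x)/2 - 3*exp(2*x)*cos(3*x)/4 − (9/4)·I.
Solving for I: (1 + 9/4)·I equals the remaining terms, so I = (4/13)·(exp(2*x)*sin(3*x)/2 - 3*exp(2*x)*cos(3*x)/4).

2*exp(2*x)*sin(3*x)/13 - 3*exp(2*x)*cos(3*x)/13 + C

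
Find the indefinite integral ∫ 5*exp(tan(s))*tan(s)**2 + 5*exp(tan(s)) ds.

Let u = tan(s), so du = (tan(s)**2 + 1) ds.
Rewriting, the integral becomes 5·∫ e^u du = 5·e^u.
Substituting back, u = tan(s).

5*exp(tan(s)) + C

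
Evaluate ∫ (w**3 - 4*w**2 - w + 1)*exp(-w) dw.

Use integration by parts with u = w**3 - 4*w**2 - w + 1, dv = exp(-w) dw, so v = -exp(-w).
Apply parts 3 times (tabular method): alternate signs, differentiate u down to 0, integrate dv up.

(-w**3 + w**2 + 3*w + 2)*exp(-w) + C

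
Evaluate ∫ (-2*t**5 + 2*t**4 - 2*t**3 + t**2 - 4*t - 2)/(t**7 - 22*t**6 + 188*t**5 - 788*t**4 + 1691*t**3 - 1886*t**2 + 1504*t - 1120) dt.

Factor the denominator: (t - 7)*(t - 5)*(t - 4)**2*(t - 2)*(t**2 + 1).
Partial-fraction decomposition: (83*t - 144)/(55250*(t**2 + 1)) - 9/(50*(t - 2)) - 8233/(306*(t - 4)) - 49/(3*(t - 4)**2) + 1749/(52*(t - 5)) - 29479/(4500*(t - 7)).
Integrate each term; A/(t−a) gives A·log|t−a|; the (Bt+D)/(t²+p²) term gives a log and an atan.

-29479*log(t - 7)/4500 + 1749*log(t - 5)/52 - 8233*log(t - 4)/306 - 9*log(t - 2)/50 + 83*log(t**2 + 1)/110500 - 72*atan(t)/27625 + 49/(3*t - 12) + C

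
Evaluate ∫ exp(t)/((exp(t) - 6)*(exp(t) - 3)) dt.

log(exp(t) - 6)/3 - log(exp(t) - 3)/3 + C

Let u = e^t, du = e^t dt.
The integral becomes ∫ du/((u-3)(u-6)); decompose into partial fractions.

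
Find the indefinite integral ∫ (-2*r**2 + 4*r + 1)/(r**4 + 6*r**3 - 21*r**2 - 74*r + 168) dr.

Factor the denominator: (r - 3)*(r - 2)*(r + 4)*(r + 7).
Partial-fraction decomposition: 25/(54*(r + 7)) - 47/(126*(r + 4)) - 1/(54*(r - 2)) - 1/(14*(r - 3)).
Integrate each term: A/(r−a) contributes A·log|r−a|.

-log(r - 3)/14 - log(r - 2)/54 - 47*log(r + 4)/126 + 25*log(r + 7)/54 + C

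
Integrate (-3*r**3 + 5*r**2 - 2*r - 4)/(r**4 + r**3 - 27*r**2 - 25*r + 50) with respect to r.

-33*log(r - 5)/35 + log(r - 1)/18 + 44*log(r + 2)/63 - 253*log(r + 5)/90 + C

Factor the denominator: (r - 5)*(r - 1)*(r + 2)*(r + 5).
Partial-fraction decomposition: -253/(90*(r + 5)) + 44/(63*(r + 2)) + 1/(18*(r - 1)) - 33/(35*(r - 5)).
Integrate each term: A/(r−a) contributes A·log|r−a|.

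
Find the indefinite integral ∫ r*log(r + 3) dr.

Use integration by parts with u = log(r + 3), dv = r dr.
Then du = 1/(r + 3) dr and v = r**2/2.

r**2*log(r + 3)/2 - r**2/4 + 3*r/2 - 9*log(r + 3)/2 + C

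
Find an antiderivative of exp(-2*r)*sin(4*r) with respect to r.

-exp(-2*r)*sin(4*r)/10 - exp(-2*r)*cos(4*r)/5 + C

Let I denote the integral. Integrate by parts with u = sin(4*r), dv = exp(-2*r) dr, so v = -exp(-2*r)/2: I = -exp(-2*r)*sin(4*r)/2 + 2·∫ exp(-2*r)*cos(4*r) dr.
Apply parts again with u = cos(4*r), dv = exp(-2*r) dr: ∫ exp(-2*r)*cos(4*r) dr = -exp(-2*r)*cos(4*r)/2 − 2·I. Substituting back brings back I: I = -exp(-2*r)*sin(4*r)/2 - exp(-2*r)*cos(4*r) − 4·I.
Solving for I: (1 + 4)·I equals the remaining terms, so I = (1/5)·(-exp(-2*r)*sin(4*r)/2 - exp(-2*r)*cos(4*r)).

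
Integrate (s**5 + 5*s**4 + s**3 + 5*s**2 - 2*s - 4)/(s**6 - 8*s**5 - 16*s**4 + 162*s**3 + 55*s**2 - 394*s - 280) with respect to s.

Factor the denominator: (s - 7)*(s - 5)*(s - 2)*(s + 1)**2*(s + 4).
Partial-fraction decomposition: -46/(891*(s + 4)) + 89/(1728*(s + 1)) - 1/(72*(s + 1)**2) + 22/(135*(s - 2)) - 1081/(324*(s - 5)) + 14691/(3520*(s - 7)).
Integrate each term; A/(s−a) gives A·log|s−a|; A/(s−a)² gives −A/(s−a).

14691*log(s - 7)/3520 - 1081*log(s - 5)/324 + 22*log(s - 2)/135 + 89*log(s + 1)/1728 - 46*log(s + 4)/891 + 1/(72*s + 72) + C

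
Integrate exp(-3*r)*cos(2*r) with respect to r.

2*exp(-3*r)*sin(2*r)/13 - 3*exp(-3*r)*cos(2*r)/13 + C

Let I denote the integral. Integrate by parts with u = cos(2*r), dv = exp(-3*r) dr, so v = -exp(-3*r)/3: I = -exp(-3*r)*cos(2*r)/3 − (2/3)·∫ exp(-3*r)*sin(2*r) dr.
Apply parts again with u = sin(2*r), dv = exp(-3*r) dr: ∫ exp(-3*r)*sin(2*r) dr = -exp(-3*r)*sin(2*r)/3 + (2/3)·I. Substituting back brings back I: I = 2*exp(-3*r)*sin(2*r)/9 - exp(-3*r)*cos(2*r)/3 − (4/9)·I.
Solving for I: (1 + 4/9)·I equals the remaining terms, so I = (9/13)·(2*exp(-3*r)*sin(2*r)/9 - exp(-3*r)*cos(2*r)/3).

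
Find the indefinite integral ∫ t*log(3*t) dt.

Use integration by parts with u = log(3*t), dv = t dt.
Then du = 1/t dt and v = t**2/2.

t**2*(log(t) + log(3))/2 - t**2/4 + C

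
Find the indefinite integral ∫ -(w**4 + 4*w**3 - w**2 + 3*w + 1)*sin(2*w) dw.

Use integration by parts with u = w**4 + 4*w**3 - w**2 + 3*w + 1, dv = -sin(2*w) dw, so v = cos(2*w)/2.
Apply parts 4 times (tabular method): alternate signs, differentiate u down to 0, integrate dv up.

w**4*cos(2*w)/2 - w**3*sin(2*w) + 2*w**3*cos(2*w) - 3*w**2*sin(2*w) - 2*w**2*cos(2*w) + 2*w*sin(2*w) - 3*w*cos(2*w)/2 + 3*sin(2*w)/4 + 3*cos(2*w)/2 + C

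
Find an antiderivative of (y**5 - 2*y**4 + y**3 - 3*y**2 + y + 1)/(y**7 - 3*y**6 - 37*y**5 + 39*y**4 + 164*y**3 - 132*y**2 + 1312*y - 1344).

Factor the denominator: (y - 7)*(y - 3)*(y - 1)*(y + 4)**2*(y**2 + 4).
Partial-fraction decomposition: (502*y + 9397)/(344500*(y**2 + 4)) - 94027/(1482250*(y + 4)) + 1651/(7700*(y + 4)**2) - 1/(1500*(y - 1)) - 85/(5096*(y - 3)) + 12209/(153912*(y - 7)).
Integrate each term; A/(y−a) gives A·log|y−a|; the (By+D)/(y²+p²) term gives a log and an atan.

12209*log(y - 7)/153912 - 85*log(y - 3)/5096 - log(y - 1)/1500 - 94027*log(y + 4)/1482250 + 251*log(y**2 + 4)/344500 + 9397*atan(y/2)/689000 - 1651/(7700*y + 30800) + C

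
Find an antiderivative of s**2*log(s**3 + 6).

s**3*log(s**3 + 6)/3 - s**3/3 + 2*log(s**3 + 6) + C

Let u = s**3 + 6, so du = (3*s**2) ds.
The integral becomes (1/3)·∫ log(u) du; integrate by parts with u′=log(u), dv′=du.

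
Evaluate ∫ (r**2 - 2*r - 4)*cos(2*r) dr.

Use integration by parts with u = r**2 - 2*r - 4, dv = cos(2*r) dr, so v = sin(2*r)/2.
Apply parts 2 times (tabular method): alternate signs, differentiate u down to 0, integrate dv up.

r**2*sin(2*r)/2 - r*sin(2*r) + r*cos(2*r)/2 - 9*sin(2*r)/4 - cos(2*r)/2 + C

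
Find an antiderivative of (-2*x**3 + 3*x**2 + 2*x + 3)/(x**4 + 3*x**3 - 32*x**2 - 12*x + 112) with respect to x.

-23*log(x - 4)/44 - log(x - 2)/24 + 9*log(x + 2)/40 - 274*log(x + 7)/165 + C

Factor the denominator: (x - 4)*(x - 2)*(x + 2)*(x + 7).
Partial-fraction decomposition: -274/(165*(x + 7)) + 9/(40*(x + 2)) - 1/(24*(x - 2)) - 23/(44*(x - 4)).
Integrate each term: A/(x−a) contributes A·log|x−a|.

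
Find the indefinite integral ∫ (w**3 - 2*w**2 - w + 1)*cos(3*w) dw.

w**3*sin(3*w)/3 - 2*w**2*sin(3*w)/3 + w**2*cos(3*w)/3 - 5*w*sin(3*w)/9 - 4*w*cos(3*w)/9 + 13*sin(3*w)/27 - 5*cos(3*w)/27 + C

Use integration by parts with u = w**3 - 2*w**2 - w + 1, dv = cos(3*w) dw, so v = sin(3*w)/3.
Apply parts 3 times (tabular method): alternate signs, differentiate u down to 0, integrate dv up.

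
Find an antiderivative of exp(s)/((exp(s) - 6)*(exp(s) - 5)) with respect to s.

Let u = e^s, du = e^s ds.
The integral becomes ∫ du/((u-6)(u-5)); decompose into partial fractions.

log(exp(s) - 6) - log(exp(s) - 5) + C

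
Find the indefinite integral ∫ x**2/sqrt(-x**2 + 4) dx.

-x*sqrt(-x**2 + 4)/2 + 2*asin(x/2) + C

Substitute x = 2·sin(θ), so dx = 2·cos(θ) dθ and the radical becomes sqrt(-x**2 + 4) = 2·cos(θ) by the Pythagorean identity.
Integrate the resulting trig expression in θ, then back-substitute θ = asin(x/2), sin(θ) = x/2, cos(θ) = sqrt(-x**2 + 4)/2 (absorbing any constant into C).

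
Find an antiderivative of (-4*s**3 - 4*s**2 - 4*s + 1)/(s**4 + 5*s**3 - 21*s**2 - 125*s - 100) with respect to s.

-619*log(s - 5)/540 - 5*log(s + 1)/72 + 209*log(s + 4)/27 - 421*log(s + 5)/40 + C

Factor the denominator: (s - 5)*(s + 1)*(s + 4)*(s + 5).
Partial-fraction decomposition: -421/(40*(s + 5)) + 209/(27*(s + 4)) - 5/(72*(s + 1)) - 619/(540*(s - 5)).
Integrate each term: A/(s−a) contributes A·log|s−a|.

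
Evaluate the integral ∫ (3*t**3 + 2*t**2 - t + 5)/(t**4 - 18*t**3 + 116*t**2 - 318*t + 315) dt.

1125*log(t - 7)/32 - 425*log(t - 5)/8 + 671*log(t - 3)/32 - 101/(8*t - 24) + C

Factor the denominator: (t - 7)*(t - 5)*(t - 3)**2.
Partial-fraction decomposition: 671/(32*(t - 3)) + 101/(8*(t - 3)**2) - 425/(8*(t - 5)) + 1125/(32*(t - 7)).
Integrate each term; A/(t−a) gives A·log|t−a|; A/(t−a)² gives −A/(t−a).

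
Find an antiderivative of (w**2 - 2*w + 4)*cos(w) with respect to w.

w**2*sin(w) - 2*w*sin(w) + 2*w*cos(w) + 2*sin(w) - 2*cos(w) + C

Use integration by parts with u = w**2 - 2*w + 4, dv = cos(w) dw, so v = sin(w).
Apply parts 2 times (tabular method): alternate signs, differentiate u down to 0, integrate dv up.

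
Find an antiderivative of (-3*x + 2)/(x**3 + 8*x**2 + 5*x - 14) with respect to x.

-log(x - 1)/24 - 8*log(x + 2)/15 + 23*log(x + 7)/40 + C

Factor the denominator: (x - 1)*(x + 2)*(x + 7).
Partial-fraction decomposition: 23/(40*(x + 7)) - 8/(15*(x + 2)) - 1/(24*(x - 1)).
Integrate each term: A/(x−a) contributes A·log|x−a|.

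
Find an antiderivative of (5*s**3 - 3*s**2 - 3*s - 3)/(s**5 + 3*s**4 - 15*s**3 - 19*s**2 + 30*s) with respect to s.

-log(s)/10 + 2*log(s - 3)/5 + log(s - 1)/9 + 49*log(s + 2)/90 - 43*log(s + 5)/45 + C

Factor the denominator: s*(s - 3)*(s - 1)*(s + 2)*(s + 5).
Partial-fraction decomposition: -43/(45*(s + 5)) + 49/(90*(s + 2)) + 1/(9*(s - 1)) + 2/(5*(s - 3)) - 1/(10*s).
Integrate each term: A/(s−a) contributes A·log|s−a|.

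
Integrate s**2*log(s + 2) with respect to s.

Use integration by parts with u = log(s + 2), dv = s**2 ds.
Then du = 1/(s + 2) ds and v = s**3/3.

s**3*log(s + 2)/3 - s**3/9 + s**2/3 - 4*s/3 + 8*log(s + 2)/3 + C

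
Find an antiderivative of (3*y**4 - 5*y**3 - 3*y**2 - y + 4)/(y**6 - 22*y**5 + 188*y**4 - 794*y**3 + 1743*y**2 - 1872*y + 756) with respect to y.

Factor the denominator: (y - 7)*(y - 6)*(y - 3)**2*(y - 2)*(y - 1).
Partial-fraction decomposition: 1/(60*(y - 1)) - 1/(10*(y - 2)) + 569/(144*(y - 3)) + 41/(12*(y - 3)**2) - 1349/(90*(y - 6)) + 2669/(240*(y - 7)).
Integrate each term; A/(y−a) gives A·log|y−a|; A/(y−a)² gives −A/(y−a).

2669*log(y - 7)/240 - 1349*log(y - 6)/90 + 569*log(y - 3)/144 - log(y - 2)/10 + log(y - 1)/60 - 41/(12*y - 36) + C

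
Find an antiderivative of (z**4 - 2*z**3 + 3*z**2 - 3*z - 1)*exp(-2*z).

(-z**4 - 3*z**2 + 1)*exp(-2*z)/2 + C

Use integration by parts with u = z**4 - 2*z**3 + 3*z**2 - 3*z - 1, dv = exp(-2*z) dz, so v = -exp(-2*z)/2.
Apply parts 4 times (tabular method): alternate signs, differentiate u down to 0, integrate dv up.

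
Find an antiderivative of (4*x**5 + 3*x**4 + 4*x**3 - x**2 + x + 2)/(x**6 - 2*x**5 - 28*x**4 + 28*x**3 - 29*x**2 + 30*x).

log(x)/15 + 17914*log(x - 6)/6105 - 13*log(x - 1)/60 + 11153*log(x + 5)/8580 - 81*log(x**2 + 1)/1924 + 53*atan(x)/481 + C

Factor the denominator: x*(x - 6)*(x - 1)*(x + 5)*(x**2 + 1).
Partial-fraction decomposition: -(81*x - 106)/(962*(x**2 + 1)) + 11153/(8580*(x + 5)) - 13/(60*(x - 1)) + 17914/(6105*(x - 6)) + 1/(15*x).
Integrate each term; A/(x−a) gives A·log|x−a|; the (Bx+D)/(x²+p²) term gives a log and an atan.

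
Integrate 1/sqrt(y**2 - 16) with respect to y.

log(y + sqrt(y**2 - 16)) + C

Substitute y = 4·sec(θ), so dy = 4·sec(θ)*tan(θ) dθ and the radical becomes sqrt(y**2 - 16) = 4·tan(θ) by the Pythagorean identity.
Integrate the resulting trig expression in θ, then back-substitute sec(θ) = y/4, tan(θ) = sqrt(y**2 - 16)/4 (absorbing any constant into C).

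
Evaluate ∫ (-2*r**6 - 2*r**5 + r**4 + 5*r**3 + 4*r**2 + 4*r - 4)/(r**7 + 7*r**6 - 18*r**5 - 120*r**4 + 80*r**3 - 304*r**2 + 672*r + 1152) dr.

Factor the denominator: (r - 4)*(r - 2)*(r + 1)*(r + 6)**2*(r**2 + 4).
Partial-fraction decomposition: -(1271*r - 1106)/(20000*(r**2 + 4)) - 238487/(160000*(r + 6)) + 19357/(4000*(r + 6)**2) - 8/(1875*(r + 1)) + 29/(768*(r - 2)) - 2397/(5000*(r - 4)).
Integrate each term; A/(r−a) gives A·log|r−a|; the (Br+D)/(r²+p²) term gives a log and an atan.

-2397*log(r - 4)/5000 + 29*log(r - 2)/768 - 8*log(r + 1)/1875 - 238487*log(r + 6)/160000 - 1271*log(r**2 + 4)/40000 + 553*atan(r/2)/20000 - 19357/(4000*r + 24000) + C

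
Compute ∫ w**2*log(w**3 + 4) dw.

w**3*log(w**3 + 4)/3 - w**3/3 + 4*log(w**3 + 4)/3 + C

Let u = w**3 + 4, so du = (3*w**2) dw.
The integral becomes (1/3)·∫ log(u) du; integrate by parts with u′=log(u), dv′=du.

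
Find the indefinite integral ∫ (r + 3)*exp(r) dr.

Use integration by parts with u = r + 3, dv = exp(r) dr, so v = exp(r).
Apply parts 1 times (tabular method): alternate signs, differentiate u down to 0, integrate dv up.

(r + 2)*exp(r) + C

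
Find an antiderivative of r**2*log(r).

r**3*log(r)/3 - r**3/9 + C

Use integration by parts with u = log(r), dv = r**2 dr.
Then du = 1/r dr and v = r**3/3.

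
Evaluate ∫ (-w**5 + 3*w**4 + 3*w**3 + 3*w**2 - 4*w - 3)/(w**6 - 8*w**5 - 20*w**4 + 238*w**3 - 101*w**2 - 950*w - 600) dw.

-3159*log(w - 6)/1078 + 823*log(w - 5)/360 - 7*log(w - 4)/90 + 1403*log(w + 1)/70560 - 4717*log(w + 5)/15840 + 1/(168*w + 168) + C

Factor the denominator: (w - 6)*(w - 5)*(w - 4)*(w + 1)**2*(w + 5).
Partial-fraction decomposition: -4717/(15840*(w + 5)) + 1403/(70560*(w + 1)) - 1/(168*(w + 1)**2) - 7/(90*(w - 4)) + 823/(360*(w - 5)) - 3159/(1078*(w - 6)).
Integrate each term; A/(w−a) gives A·log|w−a|; A/(w−a)² gives −A/(w−a).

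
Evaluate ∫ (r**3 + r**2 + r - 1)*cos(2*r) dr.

Use integration by parts with u = r**3 + r**2 + r - 1, dv = cos(2*r) dr, so v = sin(2*r)/2.
Apply parts 3 times (tabular method): alternate signs, differentiate u down to 0, integrate dv up.

r**3*sin(2*r)/2 + r**2*sin(2*r)/2 + 3*r**2*cos(2*r)/4 - r*sin(2*r)/4 + r*cos(2*r)/2 - 3*sin(2*r)/4 - cos(2*r)/8 + C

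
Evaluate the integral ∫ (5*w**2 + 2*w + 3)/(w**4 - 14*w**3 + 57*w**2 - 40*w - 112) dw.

Factor the denominator: (w - 7)*(w - 4)**2*(w + 1).
Partial-fraction decomposition: -3/(100*(w + 1)) - 812/(225*(w - 4)) - 91/(15*(w - 4)**2) + 131/(36*(w - 7)).
Integrate each term; A/(w−a) gives A·log|w−a|; A/(w−a)² gives −A/(w−a).

131*log(w - 7)/36 - 812*log(w - 4)/225 - 3*log(w + 1)/100 + 91/(15*w - 60) + C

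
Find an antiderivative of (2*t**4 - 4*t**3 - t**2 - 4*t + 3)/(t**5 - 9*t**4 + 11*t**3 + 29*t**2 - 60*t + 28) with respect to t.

839*log(t - 7)/405 + 9*log(t - 2)/20 - 20*log(t - 1)/27 + 71*log(t + 2)/324 + 2/(9*t - 9) + C

Factor the denominator: (t - 7)*(t - 2)*(t - 1)**2*(t + 2).
Partial-fraction decomposition: 71/(324*(t + 2)) - 20/(27*(t - 1)) - 2/(9*(t - 1)**2) + 9/(20*(t - 2)) + 839/(405*(t - 7)).
Integrate each term; A/(t−a) gives A·log|t−a|; A/(t−a)² gives −A/(t−a).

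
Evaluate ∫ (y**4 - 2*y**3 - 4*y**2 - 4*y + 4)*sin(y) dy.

-y**4*cos(y) + 4*y**3*sin(y) + 2*y**3*cos(y) - 6*y**2*sin(y) + 16*y**2*cos(y) - 32*y*sin(y) - 8*y*cos(y) + 8*sin(y) - 36*cos(y) + C

Use integration by parts with u = y**4 - 2*y**3 - 4*y**2 - 4*y + 4, dv = sin(y) dy, so v = -cos(y).
Apply parts 4 times (tabular method): alternate signs, differentiate u down to 0, integrate dv up.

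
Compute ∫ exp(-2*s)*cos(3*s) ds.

Let I denote the integral. Integrate by parts with u = cos(3*s), dv = exp(-2*s) ds, so v = -exp(-2*s)/2: I = -exp(-2*s)*cos(3*s)/2 − (3/2)·∫ exp(-2*s)*sin(3*s) ds.
Apply parts again with u = sin(3*s), dv = exp(-2*s) ds: ∫ exp(-2*s)*sin(3*s) ds = -exp(-2*s)*sin(3*s)/2 + (3/2)·I. Substituting back brings back I: I = 3*exp(-2*s)*sin(3*s)/4 - exp(-2*s)*cos(3*s)/2 − (9/4)·I.
Solving for I: (1 + 9/4)·I equals the remaining terms, so I = (4/13)·(3*exp(-2*s)*sin(3*s)/4 - exp(-2*s)*cos(3*s)/2).

3*exp(-2*s)*sin(3*s)/13 - 2*exp(-2*s)*cos(3*s)/13 + C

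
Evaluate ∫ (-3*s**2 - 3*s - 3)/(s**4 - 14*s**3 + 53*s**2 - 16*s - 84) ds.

Factor the denominator: (s - 7)*(s - 6)*(s - 2)*(s + 1).
Partial-fraction decomposition: 1/(56*(s + 1)) - 7/(20*(s - 2)) + 129/(28*(s - 6)) - 171/(40*(s - 7)).
Integrate each term: A/(s−a) contributes A·log|s−a|.

-171*log(s - 7)/40 + 129*log(s - 6)/28 - 7*log(s - 2)/20 + log(s + 1)/56 + C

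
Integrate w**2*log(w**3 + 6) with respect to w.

Let u = w**3 + 6, so du = (3*w**2) dw.
The integral becomes (1/3)·∫ log(u) du; integrate by parts with u′=log(u), dv′=du.

w**3*log(w**3 + 6)/3 - w**3/3 + 2*log(w**3 + 6) + C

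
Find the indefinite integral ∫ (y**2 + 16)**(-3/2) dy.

Substitute y = 4·tan(θ), so dy = 4·sec(θ)^2 dθ and the radical becomes sqrt(y**2 + 16) = 4·sec(θ) by the Pythagorean identity.
Integrate the resulting trig expression in θ, then back-substitute tan(θ) = y/4, sec(θ) = sqrt(y**2 + 16)/4 (absorbing any constant into C).

y/(16*sqrt(y**2 + 16)) + C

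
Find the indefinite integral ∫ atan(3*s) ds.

Use integration by parts with u = arctan(3*s), dv = ds.
Then du = 3/(9*s**2 + 1) ds.

s*atan(3*s) - log(9*s**2 + 1)/6 + C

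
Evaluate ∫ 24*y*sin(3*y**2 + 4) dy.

Let u = 3*y**2 + 4, so du = (6*y) dy.
Rewriting, the integral becomes 4·∫ sin(u) du = 4·-cos(u).
Substituting back, u = 3*y**2 + 4.

-4*cos(3*y**2 + 4) + C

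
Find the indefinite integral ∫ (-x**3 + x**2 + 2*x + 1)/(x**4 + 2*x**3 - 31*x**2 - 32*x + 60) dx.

Factor the denominator: (x - 5)*(x - 1)*(x + 2)*(x + 6).
Partial-fraction decomposition: -241/(308*(x + 6)) + 3/(28*(x + 2)) - 1/(28*(x - 1)) - 89/(308*(x - 5)).
Integrate each term: A/(x−a) contributes A·log|x−a|.

-89*log(x - 5)/308 - log(x - 1)/28 + 3*log(x + 2)/28 - 241*log(x + 6)/308 + C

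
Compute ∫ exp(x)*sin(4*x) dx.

exp(x)*sin(4*x)/17 - 4*exp(x)*cos(4*x)/17 + C

Let I denote the integral. Integrate by parts with u = sin(4*x), dv = exp(x) dx, so v = exp(x): I = exp(x)*sin(4*x) − 4·∫ exp(x)*cos(4*x) dx.
Apply parts again with u = cos(4*x), dv = exp(x) dx: ∫ exp(x)*cos(4*x) dx = exp(x)*cos(4*x) + 4·I. Substituting back brings back I: I = exp(x)*sin(4*x) - 4*exp(x)*cos(4*x) − 16·I.
Solving for I: (1 + 16)·I equals the remaining terms, so I = (1/17)·(exp(x)*sin(4*x) - 4*exp(x)*cos(4*x)).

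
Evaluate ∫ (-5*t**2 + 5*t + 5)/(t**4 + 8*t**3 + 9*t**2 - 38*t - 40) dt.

-5*log(t - 2)/126 + 5*log(t + 1)/36 - 95*log(t + 4)/18 + 145*log(t + 5)/28 + C

Factor the denominator: (t - 2)*(t + 1)*(t + 4)*(t + 5).
Partial-fraction decomposition: 145/(28*(t + 5)) - 95/(18*(t + 4)) + 5/(36*(t + 1)) - 5/(126*(t - 2)).
Integrate each term: A/(t−a) contributes A·log|t−a|.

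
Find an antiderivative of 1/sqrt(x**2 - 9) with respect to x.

log(x + sqrt(x**2 - 9)) + C

Substitute x = 3·sec(θ), so dx = 3·sec(θ)*tan(θ) dθ and the radical becomes sqrt(x**2 - 9) = 3·tan(θ) by the Pythagorean identity.
Integrate the resulting trig expression in θ, then back-substitute sec(θ) = x/3, tan(θ) = sqrt(x**2 - 9)/3 (absorbing any constant into C).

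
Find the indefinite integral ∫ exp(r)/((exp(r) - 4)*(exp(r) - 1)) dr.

Let u = e^r, du = e^r dr.
The integral becomes ∫ du/((u-4)(u-1)); decompose into partial fractions.

log(exp(r) - 4)/3 - log(exp(r) - 1)/3 + C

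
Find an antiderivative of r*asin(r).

r**2*asin(r)/2 + r*sqrt(-r**2 + 1)/4 - asin(r)/4 + C

Use integration by parts with u = arcsin(r), dv = r dr.
Then du = 1/sqrt(-r**2 + 1) dr.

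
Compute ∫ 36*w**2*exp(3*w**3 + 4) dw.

Let u = 3*w**3 + 4, so du = (9*w**2) dw.
Rewriting, the integral becomes 4·∫ e^u du = 4·e^u.
Substituting back, u = 3*w**3 + 4.

4*exp(3*w**3 + 4) + C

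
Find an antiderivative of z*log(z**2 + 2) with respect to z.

Let u = z**2 + 2, so du = (2*z) dz.
The integral becomes (1/2)·∫ log(u) du; integrate by parts with u′=log(u), dv′=du.

z**2*log(z**2 + 2)/2 - z**2/2 + log(z**2 + 2) + C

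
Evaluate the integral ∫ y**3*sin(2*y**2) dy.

-y**2*cos(2*y**2)/4 + sin(2*y**2)/8 + C

Let u = y², du = 2y dy; rewrite as (1/2)∫ u^1·sin(2u) du.
Now integrate by parts 1 time.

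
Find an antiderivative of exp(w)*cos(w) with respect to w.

Let I denote the integral. Integrate by parts with u = cos(w), dv = exp(w) dw, so v = exp(w): I = exp(w)*cos(w) + ∫ exp(w)*sin(w) dw.
Apply parts again with u = sin(w), dv = exp(w) dw: ∫ exp(w)*sin(w) dw = exp(w)*sin(w) − I. Substituting back brings back I: I = exp(w)*sin(w) + exp(w)*cos(w) − I.
Solving for I: (1 + 1)·I equals the remaining terms, so I = (1/2)·(exp(w)*sin(w) + exp(w)*cos(w)).

exp(w)*sin(w)/2 + exp(w)*cos(w)/2 + C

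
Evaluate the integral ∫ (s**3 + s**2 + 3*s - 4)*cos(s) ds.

s**3*sin(s) + s**2*sin(s) + 3*s**2*cos(s) - 3*s*sin(s) + 2*s*cos(s) - 6*sin(s) - 3*cos(s) + C

Use integration by parts with u = s**3 + s**2 + 3*s - 4, dv = cos(s) ds, so v = sin(s).
Apply parts 3 times (tabular method): alternate signs, differentiate u down to 0, integrate dv up.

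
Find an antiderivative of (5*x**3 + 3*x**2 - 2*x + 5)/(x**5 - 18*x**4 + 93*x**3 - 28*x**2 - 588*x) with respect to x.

Factor the denominator: x*(x - 7)**2*(x - 6)*(x + 2).
Partial-fraction decomposition: -19/(1296*(x + 2)) + 1181/(48*(x - 6)) - 97562/(3969*(x - 7)) + 1853/(63*(x - 7)**2) - 5/(588*x).
Integrate each term; A/(x−a) gives A·log|x−a|; A/(x−a)² gives −A/(x−a).

-5*log(x)/588 - 97562*log(x - 7)/3969 + 1181*log(x - 6)/48 - 19*log(x + 2)/1296 - 1853/(63*x - 441) + C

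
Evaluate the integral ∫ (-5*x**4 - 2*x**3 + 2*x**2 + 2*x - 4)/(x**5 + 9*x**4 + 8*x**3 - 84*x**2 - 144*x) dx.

log(x)/36 - 439*log(x - 3)/945 - 4*log(x + 2)/5 + 283*log(x + 4)/28 - 749*log(x + 6)/54 + C

Factor the denominator: x*(x - 3)*(x + 2)*(x + 4)*(x + 6).
Partial-fraction decomposition: -749/(54*(x + 6)) + 283/(28*(x + 4)) - 4/(5*(x + 2)) - 439/(945*(x - 3)) + 1/(36*x).
Integrate each term: A/(x−a) contributes A·log|x−a|.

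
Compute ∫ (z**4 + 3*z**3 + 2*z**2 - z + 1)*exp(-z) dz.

(-z**4 - 7*z**3 - 23*z**2 - 45*z - 46)*exp(-z) + C

Use integration by parts with u = z**4 + 3*z**3 + 2*z**2 - z + 1, dv = exp(-z) dz, so v = -exp(-z).
Apply parts 4 times (tabular method): alternate signs, differentiate u down to 0, integrate dv up.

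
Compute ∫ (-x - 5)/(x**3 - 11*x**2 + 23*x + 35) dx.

-3*log(x - 7)/4 + 5*log(x - 5)/6 - log(x + 1)/12 + C

Factor the denominator: (x - 7)*(x - 5)*(x + 1).
Partial-fraction decomposition: -1/(12*(x + 1)) + 5/(6*(x - 5)) - 3/(4*(x - 7)).
Integrate each term: A/(x−a) contributes A·log|x−a|.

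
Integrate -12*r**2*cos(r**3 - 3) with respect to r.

-4*sin(r**3 - 3) + C

Let u = r**3 - 3, so du = (3*r**2) dr.
Rewriting, the integral becomes -4·∫ cos(u) du = -4·sin(u).
Substituting back, u = r**3 - 3.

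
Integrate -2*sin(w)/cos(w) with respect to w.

2*log(cos(w)) + C

Let u = cos(w), so du = (-sin(w)) dw.
Rewriting, the integral becomes 2·∫ 1/u du = 2·log(u).
Substituting back, u = cos(w).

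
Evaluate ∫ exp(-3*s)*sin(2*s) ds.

Let I denote the integral. Integrate by parts with u = sin(2*s), dv = exp(-3*s) ds, so v = -exp(-3*s)/3: I = -exp(-3*s)*sin(2*s)/3 + (2/3)·∫ exp(-3*s)*cos(2*s) ds.
Apply parts again with u = cos(2*s), dv = exp(-3*s) ds: ∫ exp(-3*s)*cos(2*s) ds = -exp(-3*s)*cos(2*s)/3 − (2/3)·I. Substituting back brings back I: I = -exp(-3*s)*sin(2*s)/3 - 2*exp(-3*s)*cos(2*s)/9 − (4/9)·I.
Solving for I: (1 + 4/9)·I equals the remaining terms, so I = (9/13)·(-exp(-3*s)*sin(2*s)/3 - 2*exp(-3*s)*cos(2*s)/9).

-3*exp(-3*s)*sin(2*s)/13 - 2*exp(-3*s)*cos(2*s)/13 + C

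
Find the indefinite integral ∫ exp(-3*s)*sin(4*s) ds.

-3*exp(-3*s)*sin(4*s)/25 - 4*exp(-3*s)*cos(4*s)/25 + C

Let I denote the integral. Integrate by parts with u = sin(4*s), dv = exp(-3*s) ds, so v = -exp(-3*s)/3: I = -exp(-3*s)*sin(4*s)/3 + (4/3)·∫ exp(-3*s)*cos(4*s) ds.
Apply parts again with u = cos(4*s), dv = exp(-3*s) ds: ∫ exp(-3*s)*cos(4*s) ds = -exp(-3*s)*cos(4*s)/3 − (4/3)·I. Substituting back brings back I: I = -exp(-3*s)*sin(4*s)/3 - 4*exp(-3*s)*cos(4*s)/9 − (16/9)·I.
Solving for I: (1 + 16/9)·I equals the remaining terms, so I = (9/25)·(-exp(-3*s)*sin(4*s)/3 - 4*exp(-3*s)*cos(4*s)/9).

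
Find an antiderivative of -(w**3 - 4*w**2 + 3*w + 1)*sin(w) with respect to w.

w**3*cos(w) - 3*w**2*sin(w) - 4*w**2*cos(w) + 8*w*sin(w) - 3*w*cos(w) + 3*sin(w) + 9*cos(w) + C

Use integration by parts with u = w**3 - 4*w**2 + 3*w + 1, dv = -sin(w) dw, so v = cos(w).
Apply parts 3 times (tabular method): alternate signs, differentiate u down to 0, integrate dv up.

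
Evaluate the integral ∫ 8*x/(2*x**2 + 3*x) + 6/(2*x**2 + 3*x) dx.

2*log(2*x**2 + 3*x) + C

Let u = 2*x**2 + 3*x, so du = (4*x + 3) dx.
Rewriting, the integral becomes 2·∫ 1/u du = 2·log(u).
Substituting back, u = 2*x**2 + 3*x.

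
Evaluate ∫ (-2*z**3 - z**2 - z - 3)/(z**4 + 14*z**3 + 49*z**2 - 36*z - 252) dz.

Factor the denominator: (z - 2)*(z + 3)*(z + 6)*(z + 7).
Partial-fraction decomposition: -641/(36*(z + 7)) + 133/(8*(z + 6)) - 3/(4*(z + 3)) - 5/(72*(z - 2)).
Integrate each term: A/(z−a) contributes A·log|z−a|.

-5*log(z - 2)/72 - 3*log(z + 3)/4 + 133*log(z + 6)/8 - 641*log(z + 7)/36 + C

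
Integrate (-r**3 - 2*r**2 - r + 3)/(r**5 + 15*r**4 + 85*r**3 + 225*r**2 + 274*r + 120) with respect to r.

Factor the denominator: (r + 1)*(r + 2)*(r + 3)*(r + 4)*(r + 5).
Partial-fraction decomposition: 83/(24*(r + 5)) - 13/(2*(r + 4)) + 15/(4*(r + 3)) - 5/(6*(r + 2)) + 1/(8*(r + 1)).
Integrate each term: A/(r−a) contributes A·log|r−a|.

log(r + 1)/8 - 5*log(r + 2)/6 + 15*log(r + 3)/4 - 13*log(r + 4)/2 + 83*log(r + 5)/24 + C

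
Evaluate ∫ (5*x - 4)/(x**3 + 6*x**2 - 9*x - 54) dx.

Factor the denominator: (x - 3)*(x + 3)*(x + 6).
Partial-fraction decomposition: -34/(27*(x + 6)) + 19/(18*(x + 3)) + 11/(54*(x - 3)).
Integrate each term: A/(x−a) contributes A·log|x−a|.

11*log(x - 3)/54 + 19*log(x + 3)/18 - 34*log(x + 6)/27 + C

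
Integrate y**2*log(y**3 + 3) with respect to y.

y**3*log(y**3 + 3)/3 - y**3/3 + log(y**3 + 3) + C

Let u = y**3 + 3, so du = (3*y**2) dy.
The integral becomes (1/3)·∫ log(u) du; integrate by parts with u′=log(u), dv′=du.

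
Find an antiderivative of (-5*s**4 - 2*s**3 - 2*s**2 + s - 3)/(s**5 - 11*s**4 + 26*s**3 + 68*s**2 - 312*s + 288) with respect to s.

Factor the denominator: (s - 6)*(s - 4)*(s - 2)**2*(s + 3).
Partial-fraction decomposition: -5/(21*(s + 3)) - 199/(32*(s - 2)) - 21/(8*(s - 2)**2) + 1439/(56*(s - 4)) - 2327/(96*(s - 6)).
Integrate each term; A/(s−a) gives A·log|s−a|; A/(s−a)² gives −A/(s−a).

-2327*log(s - 6)/96 + 1439*log(s - 4)/56 - 199*log(s - 2)/32 - 5*log(s + 3)/21 + 21/(8*s - 16) + C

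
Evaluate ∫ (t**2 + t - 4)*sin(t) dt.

-t**2*cos(t) + 2*t*sin(t) - t*cos(t) + sin(t) + 6*cos(t) + C

Use integration by parts with u = t**2 + t - 4, dv = sin(t) dt, so v = -cos(t).
Apply parts 2 times (tabular method): alternate signs, differentiate u down to 0, integrate dv up.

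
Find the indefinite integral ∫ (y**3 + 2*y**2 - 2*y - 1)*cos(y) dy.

Use integration by parts with u = y**3 + 2*y**2 - 2*y - 1, dv = cos(y) dy, so v = sin(y).
Apply parts 3 times (tabular method): alternate signs, differentiate u down to 0, integrate dv up.

y**3*sin(y) + 2*y**2*sin(y) + 3*y**2*cos(y) - 8*y*sin(y) + 4*y*cos(y) - 5*sin(y) - 8*cos(y) + C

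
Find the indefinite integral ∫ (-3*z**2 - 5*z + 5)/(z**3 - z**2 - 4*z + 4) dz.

Factor the denominator: (z - 2)*(z - 1)*(z + 2).
Partial-fraction decomposition: 1/(4*(z + 2)) + 1/(z - 1) - 17/(4*(z - 2)).
Integrate each term: A/(z−a) contributes A·log|z−a|.

-17*log(z - 2)/4 + log(z - 1) + log(z + 2)/4 + C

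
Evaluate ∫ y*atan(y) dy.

y**2*atan(y)/2 - y/2 + atan(y)/2 + C

Use integration by parts with u = arctan(y), dv = y dy.
Then du = 1/(y**2 + 1) dy.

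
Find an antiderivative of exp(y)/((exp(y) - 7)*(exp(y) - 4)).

Let u = e^y, du = e^y dy.
The integral becomes ∫ du/((u-4)(u-7)); decompose into partial fractions.

log(exp(y) - 7)/3 - log(exp(y) - 4)/3 + C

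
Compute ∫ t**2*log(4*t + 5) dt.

t**3*log(4*t + 5)/3 - t**3/9 + 5*t**2/24 - 25*t/48 + 125*log(4*t + 5)/192 + C

Use integration by parts with u = log(4*t + 5), dv = t**2 dt.
Then du = 4/(4*t + 5) dt and v = t**3/3.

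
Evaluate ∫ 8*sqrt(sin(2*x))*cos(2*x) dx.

8*sin(2*x)**(3/2)/3 + C

Let u = sin(2*x), so du = (2*cos(2*x)) dx.
Rewriting, the integral becomes 4·∫ √u du = 4·(2/3)u^(3/2).
Substituting back, u = sin(2*x).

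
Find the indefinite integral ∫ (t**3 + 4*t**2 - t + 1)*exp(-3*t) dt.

Use integration by parts with u = t**3 + 4*t**2 - t + 1, dv = exp(-3*t) dt, so v = -exp(-3*t)/3.
Apply parts 3 times (tabular method): alternate signs, differentiate u down to 0, integrate dv up.

(-9*t**3 - 45*t**2 - 21*t - 16)*exp(-3*t)/27 + C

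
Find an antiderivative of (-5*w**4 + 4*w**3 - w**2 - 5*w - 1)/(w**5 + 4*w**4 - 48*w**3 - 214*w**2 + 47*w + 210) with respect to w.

-5359*log(w - 7)/3744 + log(w - 1)/63 - 3*log(w + 1)/160 + 1813*log(w + 5)/144 - 7351*log(w + 6)/455 + C

Factor the denominator: (w - 7)*(w - 1)*(w + 1)*(w + 5)*(w + 6).
Partial-fraction decomposition: -7351/(455*(w + 6)) + 1813/(144*(w + 5)) - 3/(160*(w + 1)) + 1/(63*(w - 1)) - 5359/(3744*(w - 7)).
Integrate each term: A/(w−a) contributes A·log|w−a|.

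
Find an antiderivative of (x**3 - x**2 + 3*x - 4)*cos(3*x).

x**3*sin(3*x)/3 - x**2*sin(3*x)/3 + x**2*cos(3*x)/3 + 7*x*sin(3*x)/9 - 2*x*cos(3*x)/9 - 34*sin(3*x)/27 + 7*cos(3*x)/27 + C

Use integration by parts with u = x**3 - x**2 + 3*x - 4, dv = cos(3*x) dx, so v = sin(3*x)/3.
Apply parts 3 times (tabular method): alternate signs, differentiate u down to 0, integrate dv up.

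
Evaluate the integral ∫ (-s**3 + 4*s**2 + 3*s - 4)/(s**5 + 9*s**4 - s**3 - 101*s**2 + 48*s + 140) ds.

Factor the denominator: (s - 2)**2*(s + 1)*(s + 5)*(s + 7).
Partial-fraction decomposition: 257/(486*(s + 7)) - 103/(196*(s + 5)) - 1/(108*(s + 1)) + 71/(11907*(s - 2)) + 10/(189*(s - 2)**2).
Integrate each term; A/(s−a) gives A·log|s−a|; A/(s−a)² gives −A/(s−a).

71*log(s - 2)/11907 - log(s + 1)/108 - 103*log(s + 5)/196 + 257*log(s + 7)/486 - 10/(189*s - 378) + C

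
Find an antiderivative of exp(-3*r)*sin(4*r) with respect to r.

-3*exp(-3*r)*sin(4*r)/25 - 4*exp(-3*r)*cos(4*r)/25 + C

Let I denote the integral. Integrate by parts with u = sin(4*r), dv = exp(-3*r) dr, so v = -exp(-3*r)/3: I = -exp(-3*r)*sin(4*r)/3 + (4/3)·∫ exp(-3*r)*cos(4*r) dr.
Apply parts again with u = cos(4*r), dv = exp(-3*r) dr: ∫ exp(-3*r)*cos(4*r) dr = -exp(-3*r)*cos(4*r)/3 − (4/3)·I. Substituting back brings back I: I = -exp(-3*r)*sin(4*r)/3 - 4*exp(-3*r)*cos(4*r)/9 − (16/9)·I.
Solving for I: (1 + 16/9)·I equals the remaining terms, so I = (9/25)·(-exp(-3*r)*sin(4*r)/3 - 4*exp(-3*r)*cos(4*r)/9).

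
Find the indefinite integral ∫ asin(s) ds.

Use integration by parts with u = arcsin(s), dv = ds.
Then du = 1/sqrt(-s**2 + 1) ds.

s*asin(s) + sqrt(-s**2 + 1) + C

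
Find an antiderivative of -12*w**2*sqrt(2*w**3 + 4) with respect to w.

Let u = 2*w**3 + 4, so du = (6*w**2) dw.
Rewriting, the integral becomes -2·∫ √u du = -2·(2/3)u^(3/2).
Substituting back, u = 2*w**3 + 4.

-4*(2*w**3 + 4)**(3/2)/3 + C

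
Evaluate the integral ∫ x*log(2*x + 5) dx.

Use integration by parts with u = log(2*x + 5), dv = x dx.
Then du = 2/(2*x + 5) dx and v = x**2/2.

x**2*log(2*x + 5)/2 - x**2/4 + 5*x/4 - 25*log(2*x + 5)/8 + C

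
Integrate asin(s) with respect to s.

Use integration by parts with u = arcsin(s), dv = ds.
Then du = 1/sqrt(-s**2 + 1) ds.

s*asin(s) + sqrt(-s**2 + 1) + C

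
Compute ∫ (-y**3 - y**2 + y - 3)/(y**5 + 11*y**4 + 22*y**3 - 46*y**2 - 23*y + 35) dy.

Factor the denominator: (y - 1)**2*(y + 1)*(y + 5)*(y + 7).
Partial-fraction decomposition: 71/(192*(y + 7)) - 23/(72*(y + 5)) - 1/(24*(y + 1)) - 5/(576*(y - 1)) - 1/(24*(y - 1)**2).
Integrate each term; A/(y−a) gives A·log|y−a|; A/(y−a)² gives −A/(y−a).

-5*log(y - 1)/576 - log(y + 1)/24 - 23*log(y + 5)/72 + 71*log(y + 7)/192 + 1/(24*y - 24) + C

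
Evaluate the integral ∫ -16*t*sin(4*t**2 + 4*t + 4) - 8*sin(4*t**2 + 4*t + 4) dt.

Let u = 4*t**2 + 4*t + 4, so du = (8*t + 4) dt.
Rewriting, the integral becomes -2·∫ sin(u) du = -2·-cos(u).
Substituting back, u = 4*t**2 + 4*t + 4.

2*cos(4*t**2 + 4*t + 4) + C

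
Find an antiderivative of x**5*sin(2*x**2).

Let u = x², du = 2x dx; rewrite as (1/2)∫ u^2·sin(2u) du.
Now integrate by parts 2 times.

-x**4*cos(2*x**2)/4 + x**2*sin(2*x**2)/4 + cos(2*x**2)/8 + C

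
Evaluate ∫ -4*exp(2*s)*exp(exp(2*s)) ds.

Let u = exp(2*s), so du = (2*exp(2*s)) ds.
Rewriting, the integral becomes -2·∫ e^u du = -2·e^u.
Substituting back, u = exp(2*s).

-2*exp(exp(2*s)) + C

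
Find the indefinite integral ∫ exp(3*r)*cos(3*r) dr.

exp(3*r)*sin(3*r)/6 + exp(3*r)*cos(3*r)/6 + C

Let I denote the integral. Integrate by parts with u = cos(3*r), dv = exp(3*r) dr, so v = exp(3*r)/3: I = exp(3*r)*cos(3*r)/3 + ∫ exp(3*r)*sin(3*r) dr.
Apply parts again with u = sin(3*r), dv = exp(3*r) dr: ∫ exp(3*r)*sin(3*r) dr = exp(3*r)*sin(3*r)/3 − I. Substituting back brings back I: I = exp(3*r)*sin(3*r)/3 + exp(3*r)*cos(3*r)/3 − I.
Solving for I: (1 + 1)·I equals the remaining terms, so I = (1/2)·(exp(3*r)*sin(3*r)/3 + exp(3*r)*cos(3*r)/3).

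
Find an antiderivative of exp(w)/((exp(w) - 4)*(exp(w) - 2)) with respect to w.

log(exp(w) - 4)/2 - log(exp(w) - 2)/2 + C

Let u = e^w, du = e^w dw.
The integral becomes ∫ du/((u-4)(u-2)); decompose into partial fractions.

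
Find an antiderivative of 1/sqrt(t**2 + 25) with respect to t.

log(t + sqrt(t**2 + 25)) + C

Substitute t = 5·tan(θ), so dt = 5·sec(θ)^2 dθ and the radical becomes sqrt(t**2 + 25) = 5·sec(θ) by the Pythagorean identity.
Integrate the resulting trig expression in θ, then back-substitute tan(θ) = t/5, sec(θ) = sqrt(t**2 + 25)/5 (absorbing any constant into C).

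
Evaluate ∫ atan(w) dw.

w*atan(w) - log(w**2 + 1)/2 + C

Use integration by parts with u = arctan(w), dv = dw.
Then du = 1/(w**2 + 1) dw.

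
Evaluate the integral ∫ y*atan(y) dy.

y**2*atan(y)/2 - y/2 + atan(y)/2 + C

Use integration by parts with u = arctan(y), dv = y dy.
Then du = 1/(y**2 + 1) dy.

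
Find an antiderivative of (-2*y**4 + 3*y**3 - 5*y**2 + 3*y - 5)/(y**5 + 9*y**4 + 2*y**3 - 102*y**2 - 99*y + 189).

-61*log(y - 3)/360 + 3*log(y - 1)/128 + 839*log(y + 3)/288 - 3051*log(y + 7)/640 + 151/(48*y + 144) + C

Factor the denominator: (y - 3)*(y - 1)*(y + 3)**2*(y + 7).
Partial-fraction decomposition: -3051/(640*(y + 7)) + 839/(288*(y + 3)) - 151/(48*(y + 3)**2) + 3/(128*(y - 1)) - 61/(360*(y - 3)).
Integrate each term; A/(y−a) gives A·log|y−a|; A/(y−a)² gives −A/(y−a).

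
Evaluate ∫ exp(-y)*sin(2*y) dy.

Let I denote the integral. Integrate by parts with u = sin(2*y), dv = exp(-y) dy, so v = -exp(-y): I = -exp(-y)*sin(2*y) + 2·∫ exp(-y)*cos(2*y) dy.
Apply parts again with u = cos(2*y), dv = exp(-y) dy: ∫ exp(-y)*cos(2*y) dy = -exp(-y)*cos(2*y) − 2·I. Substituting back brings back I: I = -exp(-y)*sin(2*y) - 2*exp(-y)*cos(2*y) − 4·I.
Solving for I: (1 + 4)·I equals the remaining terms, so I = (1/5)·(-exp(-y)*sin(2*y) - 2*exp(-y)*cos(2*y)).

-exp(-y)*sin(2*y)/5 - 2*exp(-y)*cos(2*y)/5 + C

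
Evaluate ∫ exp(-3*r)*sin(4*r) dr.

-3*exp(-3*r)*sin(4*r)/25 - 4*exp(-3*r)*cos(4*r)/25 + C

Let I denote the integral. Integrate by parts with u = sin(4*r), dv = exp(-3*r) dr, so v = -exp(-3*r)/3: I = -exp(-3*r)*sin(4*r)/3 + (4/3)·∫ exp(-3*r)*cos(4*r) dr.
Apply parts again with u = cos(4*r), dv = exp(-3*r) dr: ∫ exp(-3*r)*cos(4*r) dr = -exp(-3*r)*cos(4*r)/3 − (4/3)·I. Substituting back brings back I: I = -exp(-3*r)*sin(4*r)/3 - 4*exp(-3*r)*cos(4*r)/9 − (16/9)·I.
Solving for I: (1 + 16/9)·I equals the remaining terms, so I = (9/25)·(-exp(-3*r)*sin(4*r)/3 - 4*exp(-3*r)*cos(4*r)/9).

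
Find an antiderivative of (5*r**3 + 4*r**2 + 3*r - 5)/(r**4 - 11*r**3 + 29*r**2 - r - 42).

1927*log(r - 7)/160 - 175*log(r - 3)/16 + 19*log(r - 2)/5 + 3*log(r + 1)/32 + C

Factor the denominator: (r - 7)*(r - 3)*(r - 2)*(r + 1).
Partial-fraction decomposition: 3/(32*(r + 1)) + 19/(5*(r - 2)) - 175/(16*(r - 3)) + 1927/(160*(r - 7)).
Integrate each term: A/(r−a) contributes A·log|r−a|.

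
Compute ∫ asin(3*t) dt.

t*asin(3*t) + sqrt(-9*t**2 + 1)/3 + C

Use integration by parts with u = arcsin(3*t), dv = dt.
Then du = 3/sqrt(-9*t**2 + 1) dt.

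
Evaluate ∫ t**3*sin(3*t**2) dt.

-t**2*cos(3*t**2)/6 + sin(3*t**2)/18 + C

Let u = t², du = 2t dt; rewrite as (1/2)∫ u^1·sin(3u) du.
Now integrate by parts 1 time.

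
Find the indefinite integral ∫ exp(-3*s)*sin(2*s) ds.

-3*exp(-3*s)*sin(2*s)/13 - 2*exp(-3*s)*cos(2*s)/13 + C

Let I denote the integral. Integrate by parts with u = sin(2*s), dv = exp(-3*s) ds, so v = -exp(-3*s)/3: I = -exp(-3*s)*sin(2*s)/3 + (2/3)·∫ exp(-3*s)*cos(2*s) ds.
Apply parts again with u = cos(2*s), dv = exp(-3*s) ds: ∫ exp(-3*s)*cos(2*s) ds = -exp(-3*s)*cos(2*s)/3 − (2/3)·I. Substituting back brings back I: I = -exp(-3*s)*sin(2*s)/3 - 2*exp(-3*s)*cos(2*s)/9 − (4/9)·I.
Solving for I: (1 + 4/9)·I equals the remaining terms, so I = (9/13)·(-exp(-3*s)*sin(2*s)/3 - 2*exp(-3*s)*cos(2*s)/9).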